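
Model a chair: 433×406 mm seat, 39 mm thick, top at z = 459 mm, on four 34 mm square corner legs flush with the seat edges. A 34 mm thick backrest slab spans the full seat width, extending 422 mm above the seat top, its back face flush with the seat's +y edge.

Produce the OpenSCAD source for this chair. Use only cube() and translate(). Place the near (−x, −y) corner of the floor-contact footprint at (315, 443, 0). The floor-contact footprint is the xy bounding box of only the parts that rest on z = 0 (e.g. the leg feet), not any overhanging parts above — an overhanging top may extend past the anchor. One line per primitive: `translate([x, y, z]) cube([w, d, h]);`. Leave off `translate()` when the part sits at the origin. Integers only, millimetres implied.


translate([315, 443, 420]) cube([433, 406, 39]);
translate([315, 443, 0]) cube([34, 34, 420]);
translate([714, 443, 0]) cube([34, 34, 420]);
translate([315, 815, 0]) cube([34, 34, 420]);
translate([714, 815, 0]) cube([34, 34, 420]);
translate([315, 815, 459]) cube([433, 34, 422]);


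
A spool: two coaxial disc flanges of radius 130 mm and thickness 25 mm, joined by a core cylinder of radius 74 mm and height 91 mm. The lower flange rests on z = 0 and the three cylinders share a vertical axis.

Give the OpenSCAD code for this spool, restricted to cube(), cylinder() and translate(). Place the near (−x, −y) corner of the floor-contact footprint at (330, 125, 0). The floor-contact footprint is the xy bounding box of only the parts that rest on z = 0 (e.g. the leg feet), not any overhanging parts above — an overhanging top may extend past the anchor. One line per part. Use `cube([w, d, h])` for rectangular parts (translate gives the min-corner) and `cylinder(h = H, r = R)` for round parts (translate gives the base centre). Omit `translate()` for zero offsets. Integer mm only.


translate([460, 255, 0]) cylinder(h = 25, r = 130);
translate([460, 255, 25]) cylinder(h = 91, r = 74);
translate([460, 255, 116]) cylinder(h = 25, r = 130);


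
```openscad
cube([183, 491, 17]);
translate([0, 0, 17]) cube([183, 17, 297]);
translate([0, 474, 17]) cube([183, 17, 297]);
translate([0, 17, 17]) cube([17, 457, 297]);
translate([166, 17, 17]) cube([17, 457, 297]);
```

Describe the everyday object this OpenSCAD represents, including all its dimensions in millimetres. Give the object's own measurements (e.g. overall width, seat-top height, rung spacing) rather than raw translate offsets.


An open-topped rectangular box: outside dimensions 183×491×314 mm, with a uniform wall and base thickness of 17 mm. The base is a full 183×491 slab on the floor; four walls sit on top of the base. The front and back walls (the −y and +y sides) span the full width; the two side walls fit between them.


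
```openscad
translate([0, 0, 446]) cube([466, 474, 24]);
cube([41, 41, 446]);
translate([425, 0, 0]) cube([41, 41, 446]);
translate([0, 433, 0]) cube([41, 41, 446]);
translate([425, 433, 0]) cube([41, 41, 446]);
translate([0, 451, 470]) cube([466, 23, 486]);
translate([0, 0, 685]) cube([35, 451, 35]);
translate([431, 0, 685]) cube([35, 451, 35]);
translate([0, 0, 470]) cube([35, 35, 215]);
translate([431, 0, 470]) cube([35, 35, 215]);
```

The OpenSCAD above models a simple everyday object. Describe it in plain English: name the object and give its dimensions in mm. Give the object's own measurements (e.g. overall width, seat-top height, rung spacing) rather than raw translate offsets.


A chair. The seat is a 466×474×24 mm slab with its top at z = 470 mm, on four 41×41 mm corner legs (flush with the seat edges, standing on z = 0). A flat backrest 23 mm thick, 486 mm tall, spans the full seat width and rises from the seat top along its +y edge, rear face flush with the rear of the seat. Two armrests of 35×35 mm section run along each side from the seat's front edge to the front of the backrest, top faces 250 mm above the seat top and outer faces flush with the seat's x-edges; a 35×35 mm post under the front of each armrest stands on the seat at the front corner.


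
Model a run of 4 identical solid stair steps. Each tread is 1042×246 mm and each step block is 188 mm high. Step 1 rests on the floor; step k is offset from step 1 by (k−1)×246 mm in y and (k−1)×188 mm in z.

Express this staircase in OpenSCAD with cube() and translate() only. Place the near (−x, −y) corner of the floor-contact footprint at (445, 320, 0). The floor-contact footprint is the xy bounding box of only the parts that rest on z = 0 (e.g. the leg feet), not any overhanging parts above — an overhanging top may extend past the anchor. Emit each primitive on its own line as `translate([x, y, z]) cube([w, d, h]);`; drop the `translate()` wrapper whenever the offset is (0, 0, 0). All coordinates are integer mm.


translate([445, 320, 0]) cube([1042, 246, 188]);
translate([445, 566, 188]) cube([1042, 246, 188]);
translate([445, 812, 376]) cube([1042, 246, 188]);
translate([445, 1058, 564]) cube([1042, 246, 188]);


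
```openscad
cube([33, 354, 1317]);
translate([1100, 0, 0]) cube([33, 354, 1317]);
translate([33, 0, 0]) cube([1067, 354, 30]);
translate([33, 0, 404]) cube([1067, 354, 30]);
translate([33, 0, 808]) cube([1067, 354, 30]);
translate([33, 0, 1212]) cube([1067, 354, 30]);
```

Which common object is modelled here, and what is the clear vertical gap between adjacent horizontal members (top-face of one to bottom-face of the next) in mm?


A bookshelf. The clear shelf gap is 374 mm.

Two tall side panels with 4 horizontal boards between them — a bookshelf. The first two shelf undersides are at z = 0 and z = 404; with shelf thickness 30, the clear gap is 404 − 0 − 30 = 374 mm.


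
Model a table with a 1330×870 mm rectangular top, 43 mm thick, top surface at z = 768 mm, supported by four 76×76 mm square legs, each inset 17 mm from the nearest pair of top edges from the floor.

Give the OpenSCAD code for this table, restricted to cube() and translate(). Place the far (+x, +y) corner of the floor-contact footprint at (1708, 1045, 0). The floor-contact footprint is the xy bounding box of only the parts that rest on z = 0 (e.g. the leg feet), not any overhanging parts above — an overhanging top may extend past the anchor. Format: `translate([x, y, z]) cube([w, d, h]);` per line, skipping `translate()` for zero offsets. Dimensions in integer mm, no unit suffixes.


// leg_h = 768 - 43 = 725
translate([395, 192, 725]) cube([1330, 870, 43]);
translate([412, 209, 0]) cube([76, 76, 725]);
translate([1632, 209, 0]) cube([76, 76, 725]);
translate([412, 969, 0]) cube([76, 76, 725]);
translate([1632, 969, 0]) cube([76, 76, 725]);


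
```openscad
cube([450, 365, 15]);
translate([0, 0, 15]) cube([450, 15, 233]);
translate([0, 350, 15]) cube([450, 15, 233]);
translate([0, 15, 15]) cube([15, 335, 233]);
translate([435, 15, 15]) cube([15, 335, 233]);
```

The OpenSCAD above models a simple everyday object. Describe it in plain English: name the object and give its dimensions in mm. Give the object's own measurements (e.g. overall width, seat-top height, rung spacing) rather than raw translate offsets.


An open-topped rectangular box: outside dimensions 450×365×248 mm, with a uniform wall and base thickness of 15 mm. The base is a full 450×365 slab on the floor; four walls sit on top of the base. The front and back walls (the −y and +y sides) span the full width; the two side walls fit between them.


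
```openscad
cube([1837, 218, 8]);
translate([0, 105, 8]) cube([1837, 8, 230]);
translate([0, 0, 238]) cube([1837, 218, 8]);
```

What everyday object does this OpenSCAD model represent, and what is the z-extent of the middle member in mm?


An I-beam. The web height is 230 mm.

Two wide flanges with a thin centred web — an I-beam. Overall 246 mm minus two 8 mm flanges gives a web of 246 − 2·8 = 230 mm.


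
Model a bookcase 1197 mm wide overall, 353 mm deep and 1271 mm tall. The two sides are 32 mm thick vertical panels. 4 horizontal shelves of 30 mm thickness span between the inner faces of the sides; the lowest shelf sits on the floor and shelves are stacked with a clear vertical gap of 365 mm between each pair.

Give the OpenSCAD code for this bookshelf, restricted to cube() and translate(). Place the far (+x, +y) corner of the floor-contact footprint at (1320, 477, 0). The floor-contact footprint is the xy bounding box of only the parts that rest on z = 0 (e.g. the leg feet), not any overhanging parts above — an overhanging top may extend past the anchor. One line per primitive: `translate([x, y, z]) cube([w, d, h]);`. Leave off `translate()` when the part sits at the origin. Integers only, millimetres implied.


translate([123, 124, 0]) cube([32, 353, 1271]);
translate([1288, 124, 0]) cube([32, 353, 1271]);
translate([155, 124, 0]) cube([1133, 353, 30]);
translate([155, 124, 395]) cube([1133, 353, 30]);
translate([155, 124, 790]) cube([1133, 353, 30]);
translate([155, 124, 1185]) cube([1133, 353, 30]);


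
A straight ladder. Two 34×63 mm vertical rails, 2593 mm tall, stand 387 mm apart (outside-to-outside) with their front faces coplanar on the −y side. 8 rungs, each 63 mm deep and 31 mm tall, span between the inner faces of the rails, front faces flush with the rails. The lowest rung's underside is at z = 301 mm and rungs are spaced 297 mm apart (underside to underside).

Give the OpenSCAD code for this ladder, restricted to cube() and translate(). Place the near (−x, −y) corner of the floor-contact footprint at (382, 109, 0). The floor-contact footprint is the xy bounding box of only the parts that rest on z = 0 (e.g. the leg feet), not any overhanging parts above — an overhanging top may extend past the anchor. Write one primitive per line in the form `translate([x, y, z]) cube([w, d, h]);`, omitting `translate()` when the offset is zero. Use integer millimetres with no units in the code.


translate([382, 109, 0]) cube([34, 63, 2593]);
translate([735, 109, 0]) cube([34, 63, 2593]);
translate([416, 109, 301]) cube([319, 63, 31]);
translate([416, 109, 598]) cube([319, 63, 31]);
translate([416, 109, 895]) cube([319, 63, 31]);
translate([416, 109, 1192]) cube([319, 63, 31]);
translate([416, 109, 1489]) cube([319, 63, 31]);
translate([416, 109, 1786]) cube([319, 63, 31]);
translate([416, 109, 2083]) cube([319, 63, 31]);
translate([416, 109, 2380]) cube([319, 63, 31]);


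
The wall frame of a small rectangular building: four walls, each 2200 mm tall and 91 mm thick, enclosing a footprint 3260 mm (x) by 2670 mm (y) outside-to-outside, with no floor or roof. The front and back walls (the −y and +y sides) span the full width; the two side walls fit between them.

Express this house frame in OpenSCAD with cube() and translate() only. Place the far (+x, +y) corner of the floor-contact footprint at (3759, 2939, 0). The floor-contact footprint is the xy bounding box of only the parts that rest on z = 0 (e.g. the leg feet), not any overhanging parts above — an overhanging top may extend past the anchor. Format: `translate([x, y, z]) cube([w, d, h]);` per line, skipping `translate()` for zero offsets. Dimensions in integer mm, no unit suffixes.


translate([499, 269, 0]) cube([3260, 91, 2200]);
translate([499, 2848, 0]) cube([3260, 91, 2200]);
translate([499, 360, 0]) cube([91, 2488, 2200]);
translate([3668, 360, 0]) cube([91, 2488, 2200]);


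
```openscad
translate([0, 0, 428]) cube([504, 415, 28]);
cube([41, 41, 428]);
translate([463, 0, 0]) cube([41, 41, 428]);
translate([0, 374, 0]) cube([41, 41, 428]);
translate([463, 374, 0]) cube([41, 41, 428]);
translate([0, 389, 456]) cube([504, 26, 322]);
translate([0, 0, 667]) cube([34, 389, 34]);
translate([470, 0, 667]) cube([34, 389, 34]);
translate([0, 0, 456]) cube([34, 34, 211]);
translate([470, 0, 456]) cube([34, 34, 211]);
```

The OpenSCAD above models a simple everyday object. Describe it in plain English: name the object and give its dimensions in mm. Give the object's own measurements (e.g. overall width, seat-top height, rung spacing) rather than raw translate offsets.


A chair. The seat is a 504×415×28 mm slab with its top at z = 456 mm, on four 41×41 mm corner legs (flush with the seat edges, standing on z = 0). A flat backrest 26 mm thick, 322 mm tall, spans the full seat width and rises from the seat top along its +y edge, rear face flush with the rear of the seat. Two armrests of 34×34 mm section run along each side from the seat's front edge to the front of the backrest, top faces 245 mm above the seat top and outer faces flush with the seat's x-edges; a 34×34 mm post under the front of each armrest stands on the seat at the front corner.


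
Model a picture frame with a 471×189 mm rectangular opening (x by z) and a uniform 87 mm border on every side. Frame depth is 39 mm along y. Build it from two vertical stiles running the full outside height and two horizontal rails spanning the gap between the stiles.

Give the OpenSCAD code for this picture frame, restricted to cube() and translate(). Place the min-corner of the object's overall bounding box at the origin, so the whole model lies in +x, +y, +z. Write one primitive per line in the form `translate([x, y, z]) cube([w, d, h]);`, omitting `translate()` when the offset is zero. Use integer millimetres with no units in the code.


cube([87, 39, 363]);
translate([558, 0, 0]) cube([87, 39, 363]);
translate([87, 0, 0]) cube([471, 39, 87]);
translate([87, 0, 276]) cube([471, 39, 87]);


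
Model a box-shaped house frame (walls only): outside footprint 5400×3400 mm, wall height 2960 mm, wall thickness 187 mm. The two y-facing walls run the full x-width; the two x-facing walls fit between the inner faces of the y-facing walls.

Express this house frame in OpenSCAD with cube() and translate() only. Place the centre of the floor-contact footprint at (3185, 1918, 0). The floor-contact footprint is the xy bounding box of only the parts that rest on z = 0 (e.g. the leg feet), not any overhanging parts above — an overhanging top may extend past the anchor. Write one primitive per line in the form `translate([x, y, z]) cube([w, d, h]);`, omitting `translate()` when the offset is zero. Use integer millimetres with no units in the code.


translate([485, 218, 0]) cube([5400, 187, 2960]);
translate([485, 3431, 0]) cube([5400, 187, 2960]);
translate([485, 405, 0]) cube([187, 3026, 2960]);
translate([5698, 405, 0]) cube([187, 3026, 2960]);


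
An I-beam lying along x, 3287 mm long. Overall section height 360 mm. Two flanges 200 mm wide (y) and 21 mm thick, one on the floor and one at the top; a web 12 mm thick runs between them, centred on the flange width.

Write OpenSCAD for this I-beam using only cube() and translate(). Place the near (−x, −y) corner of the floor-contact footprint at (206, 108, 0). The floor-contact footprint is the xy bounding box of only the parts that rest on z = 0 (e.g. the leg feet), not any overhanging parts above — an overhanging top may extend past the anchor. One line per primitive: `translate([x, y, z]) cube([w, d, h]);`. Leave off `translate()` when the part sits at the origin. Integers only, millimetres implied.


translate([206, 108, 0]) cube([3287, 200, 21]);
translate([206, 202, 21]) cube([3287, 12, 318]);
translate([206, 108, 339]) cube([3287, 200, 21]);


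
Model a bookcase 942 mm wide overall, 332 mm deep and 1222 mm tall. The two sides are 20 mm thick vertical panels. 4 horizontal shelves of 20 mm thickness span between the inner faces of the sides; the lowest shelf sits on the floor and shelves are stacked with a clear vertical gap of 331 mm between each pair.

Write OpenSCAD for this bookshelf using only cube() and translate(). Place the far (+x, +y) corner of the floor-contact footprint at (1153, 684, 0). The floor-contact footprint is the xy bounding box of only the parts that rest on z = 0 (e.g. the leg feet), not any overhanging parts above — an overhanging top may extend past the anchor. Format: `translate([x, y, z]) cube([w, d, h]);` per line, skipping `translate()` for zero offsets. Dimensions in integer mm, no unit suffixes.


translate([211, 352, 0]) cube([20, 332, 1222]);
translate([1133, 352, 0]) cube([20, 332, 1222]);
translate([231, 352, 0]) cube([902, 332, 20]);
translate([231, 352, 351]) cube([902, 332, 20]);
translate([231, 352, 702]) cube([902, 332, 20]);
translate([231, 352, 1053]) cube([902, 332, 20]);


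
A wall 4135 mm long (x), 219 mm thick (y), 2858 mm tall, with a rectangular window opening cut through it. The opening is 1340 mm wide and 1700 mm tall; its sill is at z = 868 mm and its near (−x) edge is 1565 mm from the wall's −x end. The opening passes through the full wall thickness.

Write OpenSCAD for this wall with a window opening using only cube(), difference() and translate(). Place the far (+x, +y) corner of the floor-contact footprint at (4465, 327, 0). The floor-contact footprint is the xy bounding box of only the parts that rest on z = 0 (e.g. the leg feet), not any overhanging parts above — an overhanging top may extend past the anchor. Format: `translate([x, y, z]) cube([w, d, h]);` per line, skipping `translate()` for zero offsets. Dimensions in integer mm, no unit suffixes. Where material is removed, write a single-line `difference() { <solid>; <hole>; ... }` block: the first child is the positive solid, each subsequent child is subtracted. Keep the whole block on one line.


difference() { translate([330, 108, 0]) cube([4135, 219, 2858]); translate([1895, 108, 868]) cube([1340, 219, 1700]); }


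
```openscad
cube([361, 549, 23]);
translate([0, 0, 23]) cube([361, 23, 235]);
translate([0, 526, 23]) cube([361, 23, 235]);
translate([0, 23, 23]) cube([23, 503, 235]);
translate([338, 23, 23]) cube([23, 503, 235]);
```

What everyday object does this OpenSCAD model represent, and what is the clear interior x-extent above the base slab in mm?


An open box. The internal width is 315 mm.

A 361×549 base slab with four walls standing on it — an open box. The base is 361 mm wide and the walls are 23 mm thick, so the internal width is 361 − 2 × 23 = 315 mm.


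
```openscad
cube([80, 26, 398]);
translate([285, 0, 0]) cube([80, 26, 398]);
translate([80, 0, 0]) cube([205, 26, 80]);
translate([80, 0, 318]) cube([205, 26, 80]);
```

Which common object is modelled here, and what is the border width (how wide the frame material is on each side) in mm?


A picture frame. The border width is 80 mm.

Four thin pieces enclosing a rectangular opening — a picture frame. The two full-height stiles are 398 mm tall; the top rail sits at z = 318 and is 80 mm tall, so the border above the opening is 398 − 318 = 80 mm, matching the stile x-width.


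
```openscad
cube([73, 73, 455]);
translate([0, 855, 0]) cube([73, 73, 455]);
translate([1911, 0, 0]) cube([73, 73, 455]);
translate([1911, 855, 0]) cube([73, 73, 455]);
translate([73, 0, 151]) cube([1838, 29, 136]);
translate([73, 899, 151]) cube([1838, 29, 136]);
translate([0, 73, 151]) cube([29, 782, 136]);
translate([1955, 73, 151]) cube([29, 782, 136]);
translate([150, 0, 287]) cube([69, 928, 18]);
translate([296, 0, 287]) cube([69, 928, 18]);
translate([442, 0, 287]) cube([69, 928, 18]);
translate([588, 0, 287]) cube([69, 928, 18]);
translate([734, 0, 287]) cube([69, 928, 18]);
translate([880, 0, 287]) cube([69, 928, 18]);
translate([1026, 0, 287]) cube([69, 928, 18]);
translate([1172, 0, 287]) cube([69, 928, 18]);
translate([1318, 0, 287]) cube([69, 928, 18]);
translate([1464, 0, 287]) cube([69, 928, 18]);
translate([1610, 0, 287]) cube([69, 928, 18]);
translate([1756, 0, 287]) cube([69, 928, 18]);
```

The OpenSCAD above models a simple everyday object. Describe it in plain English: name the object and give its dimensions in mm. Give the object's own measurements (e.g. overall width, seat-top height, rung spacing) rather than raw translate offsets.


A bed frame 1984 mm long (x) by 928 mm wide (y). Four 73×73 mm corner posts, 455 mm tall, at the corners of the footprint. Four rails of 29 mm thickness and 136 mm height run between adjacent posts with their undersides at z = 151 mm, their outer faces flush with the outside of the frame (the two x-running rails run between the posts' inner faces; the two y-running rails run between the posts' inner faces). 12 slats, each 69 mm wide (x) and 18 mm thick, lie across the top of the two x-running rails, running the full 928 mm width of the frame in y; along x they sit between the end posts with a 77 mm gap after the −x posts and between neighbouring slats, leaving 86 mm before the +x posts.


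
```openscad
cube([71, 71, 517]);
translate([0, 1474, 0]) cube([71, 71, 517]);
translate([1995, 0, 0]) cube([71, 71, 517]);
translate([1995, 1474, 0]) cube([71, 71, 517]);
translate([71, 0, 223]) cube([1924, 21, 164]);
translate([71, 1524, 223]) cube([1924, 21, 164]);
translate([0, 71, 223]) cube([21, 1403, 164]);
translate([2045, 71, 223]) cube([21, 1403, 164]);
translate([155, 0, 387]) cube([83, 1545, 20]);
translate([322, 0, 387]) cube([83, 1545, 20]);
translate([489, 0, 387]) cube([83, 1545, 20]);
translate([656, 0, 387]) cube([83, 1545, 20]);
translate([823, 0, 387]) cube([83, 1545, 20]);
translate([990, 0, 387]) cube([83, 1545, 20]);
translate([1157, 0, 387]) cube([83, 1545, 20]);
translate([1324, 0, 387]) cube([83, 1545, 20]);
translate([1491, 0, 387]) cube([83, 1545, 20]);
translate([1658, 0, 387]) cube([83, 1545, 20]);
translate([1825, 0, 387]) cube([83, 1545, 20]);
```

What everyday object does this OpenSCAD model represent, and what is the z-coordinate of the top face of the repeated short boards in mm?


A bed frame. The slat-top height is 407 mm.

Four posts, four rails, and a row of slats — a bed frame. Slats sit on the rails at z = 223 + 164 = 387; with slat thickness 20, the top is 407 mm.


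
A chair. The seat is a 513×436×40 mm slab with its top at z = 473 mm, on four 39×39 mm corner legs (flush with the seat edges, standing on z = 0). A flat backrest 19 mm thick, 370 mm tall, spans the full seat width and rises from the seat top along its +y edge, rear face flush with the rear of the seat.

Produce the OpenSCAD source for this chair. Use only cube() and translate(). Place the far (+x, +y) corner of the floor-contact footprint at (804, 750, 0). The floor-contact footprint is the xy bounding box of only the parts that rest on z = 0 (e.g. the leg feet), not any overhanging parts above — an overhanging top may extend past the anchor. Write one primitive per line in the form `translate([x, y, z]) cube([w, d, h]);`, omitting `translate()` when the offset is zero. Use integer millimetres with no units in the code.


translate([291, 314, 433]) cube([513, 436, 40]);
translate([291, 314, 0]) cube([39, 39, 433]);
translate([765, 314, 0]) cube([39, 39, 433]);
translate([291, 711, 0]) cube([39, 39, 433]);
translate([765, 711, 0]) cube([39, 39, 433]);
translate([291, 731, 473]) cube([513, 19, 370]);


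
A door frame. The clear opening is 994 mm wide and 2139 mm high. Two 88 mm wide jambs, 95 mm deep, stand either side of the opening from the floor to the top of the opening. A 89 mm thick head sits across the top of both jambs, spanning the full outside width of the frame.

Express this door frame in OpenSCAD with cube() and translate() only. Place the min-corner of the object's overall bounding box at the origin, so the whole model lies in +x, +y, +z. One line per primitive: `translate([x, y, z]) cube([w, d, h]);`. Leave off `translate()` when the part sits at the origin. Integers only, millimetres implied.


cube([88, 95, 2139]);
translate([1082, 0, 0]) cube([88, 95, 2139]);
translate([0, 0, 2139]) cube([1170, 95, 89]);


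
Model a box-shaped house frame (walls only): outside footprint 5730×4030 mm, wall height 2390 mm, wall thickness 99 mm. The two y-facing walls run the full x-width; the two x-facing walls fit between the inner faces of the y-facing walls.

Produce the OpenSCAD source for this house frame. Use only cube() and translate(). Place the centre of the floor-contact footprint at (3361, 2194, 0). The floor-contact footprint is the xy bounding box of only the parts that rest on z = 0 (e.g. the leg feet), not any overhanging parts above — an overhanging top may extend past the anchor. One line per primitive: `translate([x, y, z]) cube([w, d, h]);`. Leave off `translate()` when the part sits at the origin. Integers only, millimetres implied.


translate([496, 179, 0]) cube([5730, 99, 2390]);
translate([496, 4110, 0]) cube([5730, 99, 2390]);
translate([496, 278, 0]) cube([99, 3832, 2390]);
translate([6127, 278, 0]) cube([99, 3832, 2390]);


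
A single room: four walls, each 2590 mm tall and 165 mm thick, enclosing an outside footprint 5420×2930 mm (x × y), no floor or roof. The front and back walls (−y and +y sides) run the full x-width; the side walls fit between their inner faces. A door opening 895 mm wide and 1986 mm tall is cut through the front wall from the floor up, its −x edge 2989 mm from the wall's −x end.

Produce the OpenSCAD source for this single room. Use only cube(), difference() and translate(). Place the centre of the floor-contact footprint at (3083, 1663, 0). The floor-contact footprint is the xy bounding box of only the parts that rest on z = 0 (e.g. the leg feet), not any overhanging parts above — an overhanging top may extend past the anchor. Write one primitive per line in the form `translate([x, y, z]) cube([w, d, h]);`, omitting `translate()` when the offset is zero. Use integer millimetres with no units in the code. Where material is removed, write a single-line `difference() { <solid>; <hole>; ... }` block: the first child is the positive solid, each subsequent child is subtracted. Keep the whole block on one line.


difference() { translate([373, 198, 0]) cube([5420, 165, 2590]); translate([3362, 198, 0]) cube([895, 165, 1986]); }
translate([373, 2963, 0]) cube([5420, 165, 2590]);
translate([373, 363, 0]) cube([165, 2600, 2590]);
translate([5628, 363, 0]) cube([165, 2600, 2590]);


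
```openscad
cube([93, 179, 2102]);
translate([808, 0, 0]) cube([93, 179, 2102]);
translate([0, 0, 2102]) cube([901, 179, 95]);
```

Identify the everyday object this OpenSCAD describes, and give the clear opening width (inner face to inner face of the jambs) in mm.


A door frame. The clear opening width is 715 mm.

Two 2102 mm tall posts with a header on top — a door frame. The left jamb is 93 mm wide at x = 0; the right jamb starts at x = 808. The clear opening is 808 − 93 = 715 mm.


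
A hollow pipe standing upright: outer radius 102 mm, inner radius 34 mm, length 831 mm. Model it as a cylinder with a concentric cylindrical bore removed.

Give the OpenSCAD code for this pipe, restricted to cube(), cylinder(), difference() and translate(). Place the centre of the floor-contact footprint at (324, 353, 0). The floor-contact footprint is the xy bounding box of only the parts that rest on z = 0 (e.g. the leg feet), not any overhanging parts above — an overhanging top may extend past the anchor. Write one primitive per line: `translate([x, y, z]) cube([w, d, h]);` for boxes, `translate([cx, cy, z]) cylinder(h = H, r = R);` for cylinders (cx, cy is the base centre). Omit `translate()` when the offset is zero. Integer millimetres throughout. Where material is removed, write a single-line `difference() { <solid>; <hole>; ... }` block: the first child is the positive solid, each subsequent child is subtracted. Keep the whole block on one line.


difference() { translate([324, 353, 0]) cylinder(h = 831, r = 102); translate([324, 353, 0]) cylinder(h = 831, r = 34); }


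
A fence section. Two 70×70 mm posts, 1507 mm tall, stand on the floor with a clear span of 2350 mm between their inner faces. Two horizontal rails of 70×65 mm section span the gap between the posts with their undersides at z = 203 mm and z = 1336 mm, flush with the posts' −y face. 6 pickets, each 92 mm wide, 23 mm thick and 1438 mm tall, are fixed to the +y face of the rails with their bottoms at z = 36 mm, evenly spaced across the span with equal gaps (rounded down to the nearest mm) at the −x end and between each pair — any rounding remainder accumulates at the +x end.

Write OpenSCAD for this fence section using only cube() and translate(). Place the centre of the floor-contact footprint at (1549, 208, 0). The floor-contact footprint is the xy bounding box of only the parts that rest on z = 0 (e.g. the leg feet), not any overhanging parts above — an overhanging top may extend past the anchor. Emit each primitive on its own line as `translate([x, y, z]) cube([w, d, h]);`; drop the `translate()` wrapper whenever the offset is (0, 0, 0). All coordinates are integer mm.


translate([304, 173, 0]) cube([70, 70, 1507]);
translate([2724, 173, 0]) cube([70, 70, 1507]);
translate([374, 173, 203]) cube([2350, 70, 65]);
translate([374, 173, 1336]) cube([2350, 70, 65]);
translate([630, 243, 36]) cube([92, 23, 1438]);
translate([978, 243, 36]) cube([92, 23, 1438]);
translate([1326, 243, 36]) cube([92, 23, 1438]);
translate([1674, 243, 36]) cube([92, 23, 1438]);
translate([2022, 243, 36]) cube([92, 23, 1438]);
translate([2370, 243, 36]) cube([92, 23, 1438]);


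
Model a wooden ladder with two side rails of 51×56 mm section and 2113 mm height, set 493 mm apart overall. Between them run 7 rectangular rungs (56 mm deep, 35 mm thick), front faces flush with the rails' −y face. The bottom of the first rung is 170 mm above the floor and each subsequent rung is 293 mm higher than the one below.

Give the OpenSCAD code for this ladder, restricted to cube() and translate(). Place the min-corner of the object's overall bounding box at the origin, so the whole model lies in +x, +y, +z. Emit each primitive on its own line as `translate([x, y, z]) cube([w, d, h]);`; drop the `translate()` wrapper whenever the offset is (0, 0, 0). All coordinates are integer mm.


cube([51, 56, 2113]);
translate([442, 0, 0]) cube([51, 56, 2113]);
translate([51, 0, 170]) cube([391, 56, 35]);
translate([51, 0, 463]) cube([391, 56, 35]);
translate([51, 0, 756]) cube([391, 56, 35]);
translate([51, 0, 1049]) cube([391, 56, 35]);
translate([51, 0, 1342]) cube([391, 56, 35]);
translate([51, 0, 1635]) cube([391, 56, 35]);
translate([51, 0, 1928]) cube([391, 56, 35]);


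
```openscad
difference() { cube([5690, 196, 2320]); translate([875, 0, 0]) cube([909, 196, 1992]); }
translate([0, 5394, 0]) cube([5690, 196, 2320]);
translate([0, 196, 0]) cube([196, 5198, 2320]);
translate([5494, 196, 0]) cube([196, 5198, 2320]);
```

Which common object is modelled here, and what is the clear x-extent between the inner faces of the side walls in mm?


A single room. The interior width is 5298 mm.

Four walls enclosing a rectangle with a door in the front wall — a room. Outside width 5690 minus two 196 mm walls gives 5298 mm.


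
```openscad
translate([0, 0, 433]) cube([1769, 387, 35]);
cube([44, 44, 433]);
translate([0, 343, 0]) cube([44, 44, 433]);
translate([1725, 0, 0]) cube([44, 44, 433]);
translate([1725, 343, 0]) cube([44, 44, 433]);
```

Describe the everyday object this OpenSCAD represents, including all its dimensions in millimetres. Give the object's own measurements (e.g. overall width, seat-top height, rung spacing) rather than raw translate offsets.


A bench: a 1769×387 mm seat slab, 35 mm thick, top at z = 468 mm, on four 44×44 mm square legs flush with the seat corners and standing on z = 0.


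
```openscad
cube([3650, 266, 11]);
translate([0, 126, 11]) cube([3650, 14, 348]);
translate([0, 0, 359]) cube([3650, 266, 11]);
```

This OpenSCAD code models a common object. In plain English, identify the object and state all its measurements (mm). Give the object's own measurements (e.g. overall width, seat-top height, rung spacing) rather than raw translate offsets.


An I-beam lying along x, 3650 mm long. Overall section height 370 mm. Two flanges 266 mm wide (y) and 11 mm thick, one on the floor and one at the top; a web 14 mm thick runs between them, centred on the flange width.


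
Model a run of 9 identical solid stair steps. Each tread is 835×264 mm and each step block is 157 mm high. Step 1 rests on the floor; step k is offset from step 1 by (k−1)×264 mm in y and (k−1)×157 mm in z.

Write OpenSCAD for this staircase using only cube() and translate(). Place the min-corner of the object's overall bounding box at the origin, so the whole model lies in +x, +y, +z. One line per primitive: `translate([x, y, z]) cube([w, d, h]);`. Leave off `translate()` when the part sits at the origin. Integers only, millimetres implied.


cube([835, 264, 157]);
translate([0, 264, 157]) cube([835, 264, 157]);
translate([0, 528, 314]) cube([835, 264, 157]);
translate([0, 792, 471]) cube([835, 264, 157]);
translate([0, 1056, 628]) cube([835, 264, 157]);
translate([0, 1320, 785]) cube([835, 264, 157]);
translate([0, 1584, 942]) cube([835, 264, 157]);
translate([0, 1848, 1099]) cube([835, 264, 157]);
translate([0, 2112, 1256]) cube([835, 264, 157]);


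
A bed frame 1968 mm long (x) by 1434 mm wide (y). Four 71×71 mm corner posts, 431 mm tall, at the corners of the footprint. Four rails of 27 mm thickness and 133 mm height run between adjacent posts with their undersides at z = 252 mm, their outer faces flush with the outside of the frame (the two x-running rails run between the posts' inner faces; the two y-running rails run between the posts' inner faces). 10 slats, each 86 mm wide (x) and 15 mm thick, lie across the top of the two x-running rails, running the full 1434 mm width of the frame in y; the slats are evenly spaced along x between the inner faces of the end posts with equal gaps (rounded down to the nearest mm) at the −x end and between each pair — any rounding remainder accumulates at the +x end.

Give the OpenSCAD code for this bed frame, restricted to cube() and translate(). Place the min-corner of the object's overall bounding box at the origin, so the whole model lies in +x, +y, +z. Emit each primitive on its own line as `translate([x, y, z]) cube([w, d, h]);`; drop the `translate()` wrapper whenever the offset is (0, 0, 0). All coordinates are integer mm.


cube([71, 71, 431]);
translate([0, 1363, 0]) cube([71, 71, 431]);
translate([1897, 0, 0]) cube([71, 71, 431]);
translate([1897, 1363, 0]) cube([71, 71, 431]);
translate([71, 0, 252]) cube([1826, 27, 133]);
translate([71, 1407, 252]) cube([1826, 27, 133]);
translate([0, 71, 252]) cube([27, 1292, 133]);
translate([1941, 71, 252]) cube([27, 1292, 133]);
translate([158, 0, 385]) cube([86, 1434, 15]);
translate([331, 0, 385]) cube([86, 1434, 15]);
translate([504, 0, 385]) cube([86, 1434, 15]);
translate([677, 0, 385]) cube([86, 1434, 15]);
translate([850, 0, 385]) cube([86, 1434, 15]);
translate([1023, 0, 385]) cube([86, 1434, 15]);
translate([1196, 0, 385]) cube([86, 1434, 15]);
translate([1369, 0, 385]) cube([86, 1434, 15]);
translate([1542, 0, 385]) cube([86, 1434, 15]);
translate([1715, 0, 385]) cube([86, 1434, 15]);


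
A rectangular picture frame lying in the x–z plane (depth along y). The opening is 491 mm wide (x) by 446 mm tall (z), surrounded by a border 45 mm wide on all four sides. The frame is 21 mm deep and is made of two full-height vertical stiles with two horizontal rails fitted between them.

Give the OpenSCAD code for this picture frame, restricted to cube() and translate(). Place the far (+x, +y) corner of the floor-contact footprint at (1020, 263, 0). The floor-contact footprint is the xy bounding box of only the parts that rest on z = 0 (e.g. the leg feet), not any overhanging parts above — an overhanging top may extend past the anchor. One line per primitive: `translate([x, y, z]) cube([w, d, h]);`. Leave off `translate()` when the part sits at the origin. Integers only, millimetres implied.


translate([439, 242, 0]) cube([45, 21, 536]);
translate([975, 242, 0]) cube([45, 21, 536]);
translate([484, 242, 0]) cube([491, 21, 45]);
translate([484, 242, 491]) cube([491, 21, 45]);


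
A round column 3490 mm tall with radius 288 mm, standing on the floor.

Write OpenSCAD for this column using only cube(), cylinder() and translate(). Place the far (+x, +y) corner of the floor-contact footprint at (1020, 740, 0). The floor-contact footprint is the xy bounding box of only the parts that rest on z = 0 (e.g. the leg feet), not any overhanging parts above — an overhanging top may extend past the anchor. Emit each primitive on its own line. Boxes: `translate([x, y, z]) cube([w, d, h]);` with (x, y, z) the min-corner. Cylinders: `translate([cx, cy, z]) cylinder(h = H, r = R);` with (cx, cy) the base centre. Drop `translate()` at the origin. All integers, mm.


translate([732, 452, 0]) cylinder(h = 3490, r = 288);


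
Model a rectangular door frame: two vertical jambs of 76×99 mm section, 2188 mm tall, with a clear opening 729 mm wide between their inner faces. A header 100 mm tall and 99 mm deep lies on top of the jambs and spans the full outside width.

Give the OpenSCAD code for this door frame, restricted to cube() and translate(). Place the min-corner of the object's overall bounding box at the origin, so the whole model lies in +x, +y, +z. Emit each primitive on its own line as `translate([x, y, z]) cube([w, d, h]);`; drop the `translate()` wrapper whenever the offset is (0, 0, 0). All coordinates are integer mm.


cube([76, 99, 2188]);
translate([805, 0, 0]) cube([76, 99, 2188]);
translate([0, 0, 2188]) cube([881, 99, 100]);


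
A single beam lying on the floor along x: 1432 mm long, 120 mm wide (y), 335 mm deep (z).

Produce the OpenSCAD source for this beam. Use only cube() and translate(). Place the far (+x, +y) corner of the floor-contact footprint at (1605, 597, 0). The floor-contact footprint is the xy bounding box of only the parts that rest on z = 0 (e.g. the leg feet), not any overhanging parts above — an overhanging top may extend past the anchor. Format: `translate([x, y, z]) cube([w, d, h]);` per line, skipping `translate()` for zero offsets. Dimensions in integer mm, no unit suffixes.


translate([173, 477, 0]) cube([1432, 120, 335]);


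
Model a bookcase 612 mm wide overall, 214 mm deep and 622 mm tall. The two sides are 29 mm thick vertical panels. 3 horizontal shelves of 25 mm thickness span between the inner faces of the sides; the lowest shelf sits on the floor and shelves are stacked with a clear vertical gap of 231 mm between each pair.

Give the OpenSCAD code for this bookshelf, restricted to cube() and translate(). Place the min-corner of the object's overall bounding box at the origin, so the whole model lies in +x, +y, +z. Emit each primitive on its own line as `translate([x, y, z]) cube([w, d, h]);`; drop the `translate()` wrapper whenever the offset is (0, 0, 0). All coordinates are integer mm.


cube([29, 214, 622]);
translate([583, 0, 0]) cube([29, 214, 622]);
translate([29, 0, 0]) cube([554, 214, 25]);
translate([29, 0, 256]) cube([554, 214, 25]);
translate([29, 0, 512]) cube([554, 214, 25]);


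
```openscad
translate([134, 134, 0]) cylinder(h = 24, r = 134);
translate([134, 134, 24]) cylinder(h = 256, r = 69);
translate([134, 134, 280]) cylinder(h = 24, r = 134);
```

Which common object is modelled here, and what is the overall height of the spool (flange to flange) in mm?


A spool. The overall height is 304 mm.

Three coaxial cylinders, large–small–large — a spool. Two 24 mm flanges and a 256 mm core give 24 + 256 + 24 = 304 mm.


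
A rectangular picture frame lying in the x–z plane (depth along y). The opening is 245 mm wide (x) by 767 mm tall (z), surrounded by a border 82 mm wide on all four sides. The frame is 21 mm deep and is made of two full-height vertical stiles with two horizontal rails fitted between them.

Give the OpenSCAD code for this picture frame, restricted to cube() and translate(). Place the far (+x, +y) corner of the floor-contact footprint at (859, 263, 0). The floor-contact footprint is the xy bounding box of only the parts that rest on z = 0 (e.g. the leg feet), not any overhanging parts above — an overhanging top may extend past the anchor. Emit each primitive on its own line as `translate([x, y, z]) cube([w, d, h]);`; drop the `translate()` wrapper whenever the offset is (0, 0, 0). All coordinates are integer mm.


translate([450, 242, 0]) cube([82, 21, 931]);
translate([777, 242, 0]) cube([82, 21, 931]);
translate([532, 242, 0]) cube([245, 21, 82]);
translate([532, 242, 849]) cube([245, 21, 82]);
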